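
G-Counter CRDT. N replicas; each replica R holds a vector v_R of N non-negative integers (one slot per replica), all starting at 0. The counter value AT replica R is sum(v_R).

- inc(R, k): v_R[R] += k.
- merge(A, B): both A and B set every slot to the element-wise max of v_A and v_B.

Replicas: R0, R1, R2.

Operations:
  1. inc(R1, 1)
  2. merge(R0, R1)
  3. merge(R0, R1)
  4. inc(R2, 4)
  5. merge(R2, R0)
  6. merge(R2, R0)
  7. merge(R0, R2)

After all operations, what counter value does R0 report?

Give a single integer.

Answer: 5

Derivation:
Op 1: inc R1 by 1 -> R1=(0,1,0) value=1
Op 2: merge R0<->R1 -> R0=(0,1,0) R1=(0,1,0)
Op 3: merge R0<->R1 -> R0=(0,1,0) R1=(0,1,0)
Op 4: inc R2 by 4 -> R2=(0,0,4) value=4
Op 5: merge R2<->R0 -> R2=(0,1,4) R0=(0,1,4)
Op 6: merge R2<->R0 -> R2=(0,1,4) R0=(0,1,4)
Op 7: merge R0<->R2 -> R0=(0,1,4) R2=(0,1,4)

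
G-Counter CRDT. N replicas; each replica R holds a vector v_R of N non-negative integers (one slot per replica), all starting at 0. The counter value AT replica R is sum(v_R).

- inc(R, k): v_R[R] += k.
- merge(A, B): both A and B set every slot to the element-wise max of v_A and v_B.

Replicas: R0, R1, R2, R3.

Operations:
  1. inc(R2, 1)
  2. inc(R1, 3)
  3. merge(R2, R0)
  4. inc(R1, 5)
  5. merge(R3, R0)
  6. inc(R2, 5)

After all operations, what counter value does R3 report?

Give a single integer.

Op 1: inc R2 by 1 -> R2=(0,0,1,0) value=1
Op 2: inc R1 by 3 -> R1=(0,3,0,0) value=3
Op 3: merge R2<->R0 -> R2=(0,0,1,0) R0=(0,0,1,0)
Op 4: inc R1 by 5 -> R1=(0,8,0,0) value=8
Op 5: merge R3<->R0 -> R3=(0,0,1,0) R0=(0,0,1,0)
Op 6: inc R2 by 5 -> R2=(0,0,6,0) value=6

Answer: 1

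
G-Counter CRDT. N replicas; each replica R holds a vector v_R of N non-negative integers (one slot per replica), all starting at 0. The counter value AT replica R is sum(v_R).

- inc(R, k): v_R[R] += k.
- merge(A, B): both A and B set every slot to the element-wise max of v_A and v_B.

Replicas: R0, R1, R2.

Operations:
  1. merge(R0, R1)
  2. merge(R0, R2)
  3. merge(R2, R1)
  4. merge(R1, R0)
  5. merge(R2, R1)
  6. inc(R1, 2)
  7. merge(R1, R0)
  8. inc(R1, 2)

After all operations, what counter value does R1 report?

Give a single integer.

Answer: 4

Derivation:
Op 1: merge R0<->R1 -> R0=(0,0,0) R1=(0,0,0)
Op 2: merge R0<->R2 -> R0=(0,0,0) R2=(0,0,0)
Op 3: merge R2<->R1 -> R2=(0,0,0) R1=(0,0,0)
Op 4: merge R1<->R0 -> R1=(0,0,0) R0=(0,0,0)
Op 5: merge R2<->R1 -> R2=(0,0,0) R1=(0,0,0)
Op 6: inc R1 by 2 -> R1=(0,2,0) value=2
Op 7: merge R1<->R0 -> R1=(0,2,0) R0=(0,2,0)
Op 8: inc R1 by 2 -> R1=(0,4,0) value=4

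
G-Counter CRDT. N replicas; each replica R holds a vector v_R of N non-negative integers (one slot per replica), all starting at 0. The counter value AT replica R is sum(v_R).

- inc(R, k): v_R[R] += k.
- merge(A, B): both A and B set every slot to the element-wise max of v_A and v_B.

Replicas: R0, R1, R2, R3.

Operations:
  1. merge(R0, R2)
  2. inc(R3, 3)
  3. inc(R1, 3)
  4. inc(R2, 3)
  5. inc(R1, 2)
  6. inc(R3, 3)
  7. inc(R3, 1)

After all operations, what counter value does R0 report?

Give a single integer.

Answer: 0

Derivation:
Op 1: merge R0<->R2 -> R0=(0,0,0,0) R2=(0,0,0,0)
Op 2: inc R3 by 3 -> R3=(0,0,0,3) value=3
Op 3: inc R1 by 3 -> R1=(0,3,0,0) value=3
Op 4: inc R2 by 3 -> R2=(0,0,3,0) value=3
Op 5: inc R1 by 2 -> R1=(0,5,0,0) value=5
Op 6: inc R3 by 3 -> R3=(0,0,0,6) value=6
Op 7: inc R3 by 1 -> R3=(0,0,0,7) value=7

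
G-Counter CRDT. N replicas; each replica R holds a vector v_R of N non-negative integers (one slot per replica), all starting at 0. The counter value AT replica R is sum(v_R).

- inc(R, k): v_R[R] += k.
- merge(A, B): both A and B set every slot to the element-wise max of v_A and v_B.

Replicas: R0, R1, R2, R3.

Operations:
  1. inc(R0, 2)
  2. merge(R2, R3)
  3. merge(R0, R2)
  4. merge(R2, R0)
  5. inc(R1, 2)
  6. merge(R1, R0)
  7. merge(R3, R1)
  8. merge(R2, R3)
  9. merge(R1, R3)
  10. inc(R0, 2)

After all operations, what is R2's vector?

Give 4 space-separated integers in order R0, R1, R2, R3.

Op 1: inc R0 by 2 -> R0=(2,0,0,0) value=2
Op 2: merge R2<->R3 -> R2=(0,0,0,0) R3=(0,0,0,0)
Op 3: merge R0<->R2 -> R0=(2,0,0,0) R2=(2,0,0,0)
Op 4: merge R2<->R0 -> R2=(2,0,0,0) R0=(2,0,0,0)
Op 5: inc R1 by 2 -> R1=(0,2,0,0) value=2
Op 6: merge R1<->R0 -> R1=(2,2,0,0) R0=(2,2,0,0)
Op 7: merge R3<->R1 -> R3=(2,2,0,0) R1=(2,2,0,0)
Op 8: merge R2<->R3 -> R2=(2,2,0,0) R3=(2,2,0,0)
Op 9: merge R1<->R3 -> R1=(2,2,0,0) R3=(2,2,0,0)
Op 10: inc R0 by 2 -> R0=(4,2,0,0) value=6

Answer: 2 2 0 0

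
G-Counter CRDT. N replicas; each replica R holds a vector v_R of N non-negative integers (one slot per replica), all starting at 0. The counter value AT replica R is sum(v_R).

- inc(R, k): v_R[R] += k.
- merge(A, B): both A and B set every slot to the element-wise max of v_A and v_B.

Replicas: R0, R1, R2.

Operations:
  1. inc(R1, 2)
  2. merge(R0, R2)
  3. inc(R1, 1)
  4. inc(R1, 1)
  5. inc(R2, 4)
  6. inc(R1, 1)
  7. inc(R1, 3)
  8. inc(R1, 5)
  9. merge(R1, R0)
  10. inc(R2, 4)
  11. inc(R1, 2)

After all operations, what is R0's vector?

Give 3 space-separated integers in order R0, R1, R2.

Op 1: inc R1 by 2 -> R1=(0,2,0) value=2
Op 2: merge R0<->R2 -> R0=(0,0,0) R2=(0,0,0)
Op 3: inc R1 by 1 -> R1=(0,3,0) value=3
Op 4: inc R1 by 1 -> R1=(0,4,0) value=4
Op 5: inc R2 by 4 -> R2=(0,0,4) value=4
Op 6: inc R1 by 1 -> R1=(0,5,0) value=5
Op 7: inc R1 by 3 -> R1=(0,8,0) value=8
Op 8: inc R1 by 5 -> R1=(0,13,0) value=13
Op 9: merge R1<->R0 -> R1=(0,13,0) R0=(0,13,0)
Op 10: inc R2 by 4 -> R2=(0,0,8) value=8
Op 11: inc R1 by 2 -> R1=(0,15,0) value=15

Answer: 0 13 0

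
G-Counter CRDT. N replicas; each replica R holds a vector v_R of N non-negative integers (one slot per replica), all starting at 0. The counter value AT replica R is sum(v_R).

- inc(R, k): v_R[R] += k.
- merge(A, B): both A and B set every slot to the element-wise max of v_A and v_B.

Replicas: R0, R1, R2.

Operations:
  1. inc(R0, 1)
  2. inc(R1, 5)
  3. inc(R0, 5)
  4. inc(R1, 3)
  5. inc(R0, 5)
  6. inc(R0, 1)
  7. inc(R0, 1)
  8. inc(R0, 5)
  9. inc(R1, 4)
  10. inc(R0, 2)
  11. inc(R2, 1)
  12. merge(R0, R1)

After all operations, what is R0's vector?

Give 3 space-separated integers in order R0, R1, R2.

Answer: 20 12 0

Derivation:
Op 1: inc R0 by 1 -> R0=(1,0,0) value=1
Op 2: inc R1 by 5 -> R1=(0,5,0) value=5
Op 3: inc R0 by 5 -> R0=(6,0,0) value=6
Op 4: inc R1 by 3 -> R1=(0,8,0) value=8
Op 5: inc R0 by 5 -> R0=(11,0,0) value=11
Op 6: inc R0 by 1 -> R0=(12,0,0) value=12
Op 7: inc R0 by 1 -> R0=(13,0,0) value=13
Op 8: inc R0 by 5 -> R0=(18,0,0) value=18
Op 9: inc R1 by 4 -> R1=(0,12,0) value=12
Op 10: inc R0 by 2 -> R0=(20,0,0) value=20
Op 11: inc R2 by 1 -> R2=(0,0,1) value=1
Op 12: merge R0<->R1 -> R0=(20,12,0) R1=(20,12,0)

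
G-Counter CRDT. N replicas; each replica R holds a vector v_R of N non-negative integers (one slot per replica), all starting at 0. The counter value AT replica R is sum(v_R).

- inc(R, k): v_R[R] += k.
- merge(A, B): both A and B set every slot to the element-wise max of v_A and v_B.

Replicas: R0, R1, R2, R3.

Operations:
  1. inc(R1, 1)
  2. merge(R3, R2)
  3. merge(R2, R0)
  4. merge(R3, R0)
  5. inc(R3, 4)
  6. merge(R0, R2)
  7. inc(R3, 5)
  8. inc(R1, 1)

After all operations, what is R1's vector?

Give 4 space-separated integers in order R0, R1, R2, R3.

Answer: 0 2 0 0

Derivation:
Op 1: inc R1 by 1 -> R1=(0,1,0,0) value=1
Op 2: merge R3<->R2 -> R3=(0,0,0,0) R2=(0,0,0,0)
Op 3: merge R2<->R0 -> R2=(0,0,0,0) R0=(0,0,0,0)
Op 4: merge R3<->R0 -> R3=(0,0,0,0) R0=(0,0,0,0)
Op 5: inc R3 by 4 -> R3=(0,0,0,4) value=4
Op 6: merge R0<->R2 -> R0=(0,0,0,0) R2=(0,0,0,0)
Op 7: inc R3 by 5 -> R3=(0,0,0,9) value=9
Op 8: inc R1 by 1 -> R1=(0,2,0,0) value=2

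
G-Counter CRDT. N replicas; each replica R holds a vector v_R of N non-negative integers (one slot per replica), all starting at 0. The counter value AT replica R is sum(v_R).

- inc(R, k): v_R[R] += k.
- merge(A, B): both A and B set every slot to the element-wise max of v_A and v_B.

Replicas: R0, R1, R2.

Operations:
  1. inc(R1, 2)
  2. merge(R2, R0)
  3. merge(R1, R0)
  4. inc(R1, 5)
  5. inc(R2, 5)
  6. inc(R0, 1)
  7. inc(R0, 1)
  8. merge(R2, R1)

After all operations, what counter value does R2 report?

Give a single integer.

Op 1: inc R1 by 2 -> R1=(0,2,0) value=2
Op 2: merge R2<->R0 -> R2=(0,0,0) R0=(0,0,0)
Op 3: merge R1<->R0 -> R1=(0,2,0) R0=(0,2,0)
Op 4: inc R1 by 5 -> R1=(0,7,0) value=7
Op 5: inc R2 by 5 -> R2=(0,0,5) value=5
Op 6: inc R0 by 1 -> R0=(1,2,0) value=3
Op 7: inc R0 by 1 -> R0=(2,2,0) value=4
Op 8: merge R2<->R1 -> R2=(0,7,5) R1=(0,7,5)

Answer: 12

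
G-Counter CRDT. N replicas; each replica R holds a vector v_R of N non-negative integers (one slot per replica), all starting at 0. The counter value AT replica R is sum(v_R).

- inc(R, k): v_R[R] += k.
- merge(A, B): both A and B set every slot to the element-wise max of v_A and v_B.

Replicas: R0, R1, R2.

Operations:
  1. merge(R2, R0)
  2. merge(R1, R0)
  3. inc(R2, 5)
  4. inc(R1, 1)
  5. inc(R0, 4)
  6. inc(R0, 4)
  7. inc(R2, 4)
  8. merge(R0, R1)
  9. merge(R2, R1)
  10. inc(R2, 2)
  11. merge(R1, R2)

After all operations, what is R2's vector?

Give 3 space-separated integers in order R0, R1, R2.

Answer: 8 1 11

Derivation:
Op 1: merge R2<->R0 -> R2=(0,0,0) R0=(0,0,0)
Op 2: merge R1<->R0 -> R1=(0,0,0) R0=(0,0,0)
Op 3: inc R2 by 5 -> R2=(0,0,5) value=5
Op 4: inc R1 by 1 -> R1=(0,1,0) value=1
Op 5: inc R0 by 4 -> R0=(4,0,0) value=4
Op 6: inc R0 by 4 -> R0=(8,0,0) value=8
Op 7: inc R2 by 4 -> R2=(0,0,9) value=9
Op 8: merge R0<->R1 -> R0=(8,1,0) R1=(8,1,0)
Op 9: merge R2<->R1 -> R2=(8,1,9) R1=(8,1,9)
Op 10: inc R2 by 2 -> R2=(8,1,11) value=20
Op 11: merge R1<->R2 -> R1=(8,1,11) R2=(8,1,11)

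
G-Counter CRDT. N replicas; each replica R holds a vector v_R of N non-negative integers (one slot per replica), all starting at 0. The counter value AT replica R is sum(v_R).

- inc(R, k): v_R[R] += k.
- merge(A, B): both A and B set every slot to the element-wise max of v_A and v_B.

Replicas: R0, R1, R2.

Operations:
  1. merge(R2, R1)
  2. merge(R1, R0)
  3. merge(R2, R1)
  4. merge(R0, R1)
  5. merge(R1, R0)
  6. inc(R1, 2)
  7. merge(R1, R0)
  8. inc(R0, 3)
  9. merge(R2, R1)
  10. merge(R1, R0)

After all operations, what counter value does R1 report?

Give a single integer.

Answer: 5

Derivation:
Op 1: merge R2<->R1 -> R2=(0,0,0) R1=(0,0,0)
Op 2: merge R1<->R0 -> R1=(0,0,0) R0=(0,0,0)
Op 3: merge R2<->R1 -> R2=(0,0,0) R1=(0,0,0)
Op 4: merge R0<->R1 -> R0=(0,0,0) R1=(0,0,0)
Op 5: merge R1<->R0 -> R1=(0,0,0) R0=(0,0,0)
Op 6: inc R1 by 2 -> R1=(0,2,0) value=2
Op 7: merge R1<->R0 -> R1=(0,2,0) R0=(0,2,0)
Op 8: inc R0 by 3 -> R0=(3,2,0) value=5
Op 9: merge R2<->R1 -> R2=(0,2,0) R1=(0,2,0)
Op 10: merge R1<->R0 -> R1=(3,2,0) R0=(3,2,0)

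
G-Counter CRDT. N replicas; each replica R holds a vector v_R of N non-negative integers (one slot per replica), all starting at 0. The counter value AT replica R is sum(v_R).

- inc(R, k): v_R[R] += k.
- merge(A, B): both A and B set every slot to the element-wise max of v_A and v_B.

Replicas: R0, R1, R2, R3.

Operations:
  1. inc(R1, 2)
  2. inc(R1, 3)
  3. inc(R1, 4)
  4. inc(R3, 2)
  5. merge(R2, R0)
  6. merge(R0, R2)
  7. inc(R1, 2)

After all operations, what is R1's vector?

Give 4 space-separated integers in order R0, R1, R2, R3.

Op 1: inc R1 by 2 -> R1=(0,2,0,0) value=2
Op 2: inc R1 by 3 -> R1=(0,5,0,0) value=5
Op 3: inc R1 by 4 -> R1=(0,9,0,0) value=9
Op 4: inc R3 by 2 -> R3=(0,0,0,2) value=2
Op 5: merge R2<->R0 -> R2=(0,0,0,0) R0=(0,0,0,0)
Op 6: merge R0<->R2 -> R0=(0,0,0,0) R2=(0,0,0,0)
Op 7: inc R1 by 2 -> R1=(0,11,0,0) value=11

Answer: 0 11 0 0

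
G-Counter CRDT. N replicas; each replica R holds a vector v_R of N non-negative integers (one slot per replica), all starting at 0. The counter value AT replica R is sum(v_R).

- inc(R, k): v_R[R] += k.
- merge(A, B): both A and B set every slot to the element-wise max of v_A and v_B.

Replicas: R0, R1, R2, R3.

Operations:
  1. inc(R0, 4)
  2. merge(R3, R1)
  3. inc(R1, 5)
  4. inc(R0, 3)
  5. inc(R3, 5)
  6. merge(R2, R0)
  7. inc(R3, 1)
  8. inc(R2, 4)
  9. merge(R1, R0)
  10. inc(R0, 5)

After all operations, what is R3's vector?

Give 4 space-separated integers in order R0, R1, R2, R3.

Op 1: inc R0 by 4 -> R0=(4,0,0,0) value=4
Op 2: merge R3<->R1 -> R3=(0,0,0,0) R1=(0,0,0,0)
Op 3: inc R1 by 5 -> R1=(0,5,0,0) value=5
Op 4: inc R0 by 3 -> R0=(7,0,0,0) value=7
Op 5: inc R3 by 5 -> R3=(0,0,0,5) value=5
Op 6: merge R2<->R0 -> R2=(7,0,0,0) R0=(7,0,0,0)
Op 7: inc R3 by 1 -> R3=(0,0,0,6) value=6
Op 8: inc R2 by 4 -> R2=(7,0,4,0) value=11
Op 9: merge R1<->R0 -> R1=(7,5,0,0) R0=(7,5,0,0)
Op 10: inc R0 by 5 -> R0=(12,5,0,0) value=17

Answer: 0 0 0 6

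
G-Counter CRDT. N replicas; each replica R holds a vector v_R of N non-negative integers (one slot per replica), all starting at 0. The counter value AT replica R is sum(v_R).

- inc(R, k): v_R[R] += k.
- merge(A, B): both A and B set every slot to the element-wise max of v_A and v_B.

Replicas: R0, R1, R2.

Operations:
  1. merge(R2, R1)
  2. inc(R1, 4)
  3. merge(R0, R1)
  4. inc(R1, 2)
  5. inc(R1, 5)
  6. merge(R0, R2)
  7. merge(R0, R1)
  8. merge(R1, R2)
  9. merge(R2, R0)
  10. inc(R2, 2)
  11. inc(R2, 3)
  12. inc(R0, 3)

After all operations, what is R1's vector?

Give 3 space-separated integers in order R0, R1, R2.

Answer: 0 11 0

Derivation:
Op 1: merge R2<->R1 -> R2=(0,0,0) R1=(0,0,0)
Op 2: inc R1 by 4 -> R1=(0,4,0) value=4
Op 3: merge R0<->R1 -> R0=(0,4,0) R1=(0,4,0)
Op 4: inc R1 by 2 -> R1=(0,6,0) value=6
Op 5: inc R1 by 5 -> R1=(0,11,0) value=11
Op 6: merge R0<->R2 -> R0=(0,4,0) R2=(0,4,0)
Op 7: merge R0<->R1 -> R0=(0,11,0) R1=(0,11,0)
Op 8: merge R1<->R2 -> R1=(0,11,0) R2=(0,11,0)
Op 9: merge R2<->R0 -> R2=(0,11,0) R0=(0,11,0)
Op 10: inc R2 by 2 -> R2=(0,11,2) value=13
Op 11: inc R2 by 3 -> R2=(0,11,5) value=16
Op 12: inc R0 by 3 -> R0=(3,11,0) value=14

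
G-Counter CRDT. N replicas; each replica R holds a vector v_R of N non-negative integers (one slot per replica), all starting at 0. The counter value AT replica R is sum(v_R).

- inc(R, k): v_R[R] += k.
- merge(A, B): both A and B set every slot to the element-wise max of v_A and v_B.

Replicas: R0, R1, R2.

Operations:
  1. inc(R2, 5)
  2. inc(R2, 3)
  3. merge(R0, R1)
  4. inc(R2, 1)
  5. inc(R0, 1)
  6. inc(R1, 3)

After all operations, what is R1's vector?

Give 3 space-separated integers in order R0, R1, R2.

Answer: 0 3 0

Derivation:
Op 1: inc R2 by 5 -> R2=(0,0,5) value=5
Op 2: inc R2 by 3 -> R2=(0,0,8) value=8
Op 3: merge R0<->R1 -> R0=(0,0,0) R1=(0,0,0)
Op 4: inc R2 by 1 -> R2=(0,0,9) value=9
Op 5: inc R0 by 1 -> R0=(1,0,0) value=1
Op 6: inc R1 by 3 -> R1=(0,3,0) value=3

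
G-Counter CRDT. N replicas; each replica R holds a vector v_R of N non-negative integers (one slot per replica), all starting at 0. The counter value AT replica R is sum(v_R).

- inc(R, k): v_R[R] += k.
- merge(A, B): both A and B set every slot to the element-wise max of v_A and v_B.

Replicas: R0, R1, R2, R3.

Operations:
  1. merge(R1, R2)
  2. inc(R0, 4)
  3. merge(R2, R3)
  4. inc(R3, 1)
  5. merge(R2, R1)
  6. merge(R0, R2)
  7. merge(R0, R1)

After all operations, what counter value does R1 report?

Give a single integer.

Answer: 4

Derivation:
Op 1: merge R1<->R2 -> R1=(0,0,0,0) R2=(0,0,0,0)
Op 2: inc R0 by 4 -> R0=(4,0,0,0) value=4
Op 3: merge R2<->R3 -> R2=(0,0,0,0) R3=(0,0,0,0)
Op 4: inc R3 by 1 -> R3=(0,0,0,1) value=1
Op 5: merge R2<->R1 -> R2=(0,0,0,0) R1=(0,0,0,0)
Op 6: merge R0<->R2 -> R0=(4,0,0,0) R2=(4,0,0,0)
Op 7: merge R0<->R1 -> R0=(4,0,0,0) R1=(4,0,0,0)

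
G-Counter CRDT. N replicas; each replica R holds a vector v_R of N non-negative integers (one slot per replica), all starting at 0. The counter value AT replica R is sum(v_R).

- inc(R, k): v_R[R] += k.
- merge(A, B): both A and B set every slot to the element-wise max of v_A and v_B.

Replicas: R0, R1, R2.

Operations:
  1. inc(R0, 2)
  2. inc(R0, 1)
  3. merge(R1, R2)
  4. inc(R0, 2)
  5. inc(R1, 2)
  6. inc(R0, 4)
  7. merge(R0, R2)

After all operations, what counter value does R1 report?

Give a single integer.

Op 1: inc R0 by 2 -> R0=(2,0,0) value=2
Op 2: inc R0 by 1 -> R0=(3,0,0) value=3
Op 3: merge R1<->R2 -> R1=(0,0,0) R2=(0,0,0)
Op 4: inc R0 by 2 -> R0=(5,0,0) value=5
Op 5: inc R1 by 2 -> R1=(0,2,0) value=2
Op 6: inc R0 by 4 -> R0=(9,0,0) value=9
Op 7: merge R0<->R2 -> R0=(9,0,0) R2=(9,0,0)

Answer: 2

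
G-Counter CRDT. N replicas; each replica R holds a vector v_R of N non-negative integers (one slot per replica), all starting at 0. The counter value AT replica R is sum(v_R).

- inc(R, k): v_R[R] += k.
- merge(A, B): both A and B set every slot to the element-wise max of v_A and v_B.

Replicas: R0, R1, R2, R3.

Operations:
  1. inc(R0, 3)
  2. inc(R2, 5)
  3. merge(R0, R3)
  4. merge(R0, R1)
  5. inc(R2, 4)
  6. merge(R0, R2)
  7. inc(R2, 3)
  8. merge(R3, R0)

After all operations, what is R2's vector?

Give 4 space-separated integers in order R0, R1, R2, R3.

Op 1: inc R0 by 3 -> R0=(3,0,0,0) value=3
Op 2: inc R2 by 5 -> R2=(0,0,5,0) value=5
Op 3: merge R0<->R3 -> R0=(3,0,0,0) R3=(3,0,0,0)
Op 4: merge R0<->R1 -> R0=(3,0,0,0) R1=(3,0,0,0)
Op 5: inc R2 by 4 -> R2=(0,0,9,0) value=9
Op 6: merge R0<->R2 -> R0=(3,0,9,0) R2=(3,0,9,0)
Op 7: inc R2 by 3 -> R2=(3,0,12,0) value=15
Op 8: merge R3<->R0 -> R3=(3,0,9,0) R0=(3,0,9,0)

Answer: 3 0 12 0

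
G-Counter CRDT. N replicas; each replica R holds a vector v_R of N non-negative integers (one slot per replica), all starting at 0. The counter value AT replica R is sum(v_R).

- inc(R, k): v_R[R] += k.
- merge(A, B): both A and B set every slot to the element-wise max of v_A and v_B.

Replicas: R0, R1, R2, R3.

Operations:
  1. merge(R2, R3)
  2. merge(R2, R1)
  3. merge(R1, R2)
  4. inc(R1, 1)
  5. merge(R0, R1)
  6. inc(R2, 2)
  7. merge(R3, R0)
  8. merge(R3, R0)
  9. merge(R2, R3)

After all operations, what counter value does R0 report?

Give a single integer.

Answer: 1

Derivation:
Op 1: merge R2<->R3 -> R2=(0,0,0,0) R3=(0,0,0,0)
Op 2: merge R2<->R1 -> R2=(0,0,0,0) R1=(0,0,0,0)
Op 3: merge R1<->R2 -> R1=(0,0,0,0) R2=(0,0,0,0)
Op 4: inc R1 by 1 -> R1=(0,1,0,0) value=1
Op 5: merge R0<->R1 -> R0=(0,1,0,0) R1=(0,1,0,0)
Op 6: inc R2 by 2 -> R2=(0,0,2,0) value=2
Op 7: merge R3<->R0 -> R3=(0,1,0,0) R0=(0,1,0,0)
Op 8: merge R3<->R0 -> R3=(0,1,0,0) R0=(0,1,0,0)
Op 9: merge R2<->R3 -> R2=(0,1,2,0) R3=(0,1,2,0)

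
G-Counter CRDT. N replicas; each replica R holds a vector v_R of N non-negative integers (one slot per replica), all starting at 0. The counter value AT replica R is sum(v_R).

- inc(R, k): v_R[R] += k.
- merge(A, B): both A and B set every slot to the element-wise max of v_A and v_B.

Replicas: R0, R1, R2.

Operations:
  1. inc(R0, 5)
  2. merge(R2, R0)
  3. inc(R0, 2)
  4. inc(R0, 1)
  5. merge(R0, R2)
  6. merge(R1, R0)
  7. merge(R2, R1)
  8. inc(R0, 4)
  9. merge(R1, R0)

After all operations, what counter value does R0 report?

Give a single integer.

Op 1: inc R0 by 5 -> R0=(5,0,0) value=5
Op 2: merge R2<->R0 -> R2=(5,0,0) R0=(5,0,0)
Op 3: inc R0 by 2 -> R0=(7,0,0) value=7
Op 4: inc R0 by 1 -> R0=(8,0,0) value=8
Op 5: merge R0<->R2 -> R0=(8,0,0) R2=(8,0,0)
Op 6: merge R1<->R0 -> R1=(8,0,0) R0=(8,0,0)
Op 7: merge R2<->R1 -> R2=(8,0,0) R1=(8,0,0)
Op 8: inc R0 by 4 -> R0=(12,0,0) value=12
Op 9: merge R1<->R0 -> R1=(12,0,0) R0=(12,0,0)

Answer: 12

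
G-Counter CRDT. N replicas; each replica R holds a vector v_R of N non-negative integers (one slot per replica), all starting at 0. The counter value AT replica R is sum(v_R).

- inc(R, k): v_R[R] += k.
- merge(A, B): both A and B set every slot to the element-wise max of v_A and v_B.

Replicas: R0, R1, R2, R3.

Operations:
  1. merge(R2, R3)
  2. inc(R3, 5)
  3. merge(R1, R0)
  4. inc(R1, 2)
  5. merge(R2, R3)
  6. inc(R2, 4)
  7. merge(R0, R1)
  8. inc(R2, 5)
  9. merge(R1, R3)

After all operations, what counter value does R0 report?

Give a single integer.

Answer: 2

Derivation:
Op 1: merge R2<->R3 -> R2=(0,0,0,0) R3=(0,0,0,0)
Op 2: inc R3 by 5 -> R3=(0,0,0,5) value=5
Op 3: merge R1<->R0 -> R1=(0,0,0,0) R0=(0,0,0,0)
Op 4: inc R1 by 2 -> R1=(0,2,0,0) value=2
Op 5: merge R2<->R3 -> R2=(0,0,0,5) R3=(0,0,0,5)
Op 6: inc R2 by 4 -> R2=(0,0,4,5) value=9
Op 7: merge R0<->R1 -> R0=(0,2,0,0) R1=(0,2,0,0)
Op 8: inc R2 by 5 -> R2=(0,0,9,5) value=14
Op 9: merge R1<->R3 -> R1=(0,2,0,5) R3=(0,2,0,5)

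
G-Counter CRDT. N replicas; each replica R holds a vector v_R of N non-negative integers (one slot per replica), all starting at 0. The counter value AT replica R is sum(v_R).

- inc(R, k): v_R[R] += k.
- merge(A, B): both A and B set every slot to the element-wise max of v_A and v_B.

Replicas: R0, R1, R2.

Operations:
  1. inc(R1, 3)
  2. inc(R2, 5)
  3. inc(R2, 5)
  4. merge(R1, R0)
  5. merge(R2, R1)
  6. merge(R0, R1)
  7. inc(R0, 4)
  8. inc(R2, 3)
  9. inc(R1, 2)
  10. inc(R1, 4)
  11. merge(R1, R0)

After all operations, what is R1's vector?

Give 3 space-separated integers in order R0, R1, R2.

Answer: 4 9 10

Derivation:
Op 1: inc R1 by 3 -> R1=(0,3,0) value=3
Op 2: inc R2 by 5 -> R2=(0,0,5) value=5
Op 3: inc R2 by 5 -> R2=(0,0,10) value=10
Op 4: merge R1<->R0 -> R1=(0,3,0) R0=(0,3,0)
Op 5: merge R2<->R1 -> R2=(0,3,10) R1=(0,3,10)
Op 6: merge R0<->R1 -> R0=(0,3,10) R1=(0,3,10)
Op 7: inc R0 by 4 -> R0=(4,3,10) value=17
Op 8: inc R2 by 3 -> R2=(0,3,13) value=16
Op 9: inc R1 by 2 -> R1=(0,5,10) value=15
Op 10: inc R1 by 4 -> R1=(0,9,10) value=19
Op 11: merge R1<->R0 -> R1=(4,9,10) R0=(4,9,10)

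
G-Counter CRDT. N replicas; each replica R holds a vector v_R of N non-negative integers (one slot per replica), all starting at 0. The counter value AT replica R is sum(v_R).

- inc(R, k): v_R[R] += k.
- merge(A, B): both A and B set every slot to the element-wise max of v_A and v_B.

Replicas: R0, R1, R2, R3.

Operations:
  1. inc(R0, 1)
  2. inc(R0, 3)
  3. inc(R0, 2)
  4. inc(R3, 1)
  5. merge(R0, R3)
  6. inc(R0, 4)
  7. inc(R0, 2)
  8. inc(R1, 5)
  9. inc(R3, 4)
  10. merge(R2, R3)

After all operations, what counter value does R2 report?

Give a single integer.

Op 1: inc R0 by 1 -> R0=(1,0,0,0) value=1
Op 2: inc R0 by 3 -> R0=(4,0,0,0) value=4
Op 3: inc R0 by 2 -> R0=(6,0,0,0) value=6
Op 4: inc R3 by 1 -> R3=(0,0,0,1) value=1
Op 5: merge R0<->R3 -> R0=(6,0,0,1) R3=(6,0,0,1)
Op 6: inc R0 by 4 -> R0=(10,0,0,1) value=11
Op 7: inc R0 by 2 -> R0=(12,0,0,1) value=13
Op 8: inc R1 by 5 -> R1=(0,5,0,0) value=5
Op 9: inc R3 by 4 -> R3=(6,0,0,5) value=11
Op 10: merge R2<->R3 -> R2=(6,0,0,5) R3=(6,0,0,5)

Answer: 11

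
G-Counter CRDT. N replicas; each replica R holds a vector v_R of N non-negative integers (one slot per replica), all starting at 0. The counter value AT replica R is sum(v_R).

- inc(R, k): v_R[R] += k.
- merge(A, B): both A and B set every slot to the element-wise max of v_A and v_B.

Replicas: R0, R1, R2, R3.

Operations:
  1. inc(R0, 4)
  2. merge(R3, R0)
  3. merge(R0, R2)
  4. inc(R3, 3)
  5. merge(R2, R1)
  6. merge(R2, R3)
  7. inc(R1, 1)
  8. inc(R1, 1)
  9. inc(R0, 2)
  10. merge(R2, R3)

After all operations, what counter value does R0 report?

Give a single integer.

Answer: 6

Derivation:
Op 1: inc R0 by 4 -> R0=(4,0,0,0) value=4
Op 2: merge R3<->R0 -> R3=(4,0,0,0) R0=(4,0,0,0)
Op 3: merge R0<->R2 -> R0=(4,0,0,0) R2=(4,0,0,0)
Op 4: inc R3 by 3 -> R3=(4,0,0,3) value=7
Op 5: merge R2<->R1 -> R2=(4,0,0,0) R1=(4,0,0,0)
Op 6: merge R2<->R3 -> R2=(4,0,0,3) R3=(4,0,0,3)
Op 7: inc R1 by 1 -> R1=(4,1,0,0) value=5
Op 8: inc R1 by 1 -> R1=(4,2,0,0) value=6
Op 9: inc R0 by 2 -> R0=(6,0,0,0) value=6
Op 10: merge R2<->R3 -> R2=(4,0,0,3) R3=(4,0,0,3)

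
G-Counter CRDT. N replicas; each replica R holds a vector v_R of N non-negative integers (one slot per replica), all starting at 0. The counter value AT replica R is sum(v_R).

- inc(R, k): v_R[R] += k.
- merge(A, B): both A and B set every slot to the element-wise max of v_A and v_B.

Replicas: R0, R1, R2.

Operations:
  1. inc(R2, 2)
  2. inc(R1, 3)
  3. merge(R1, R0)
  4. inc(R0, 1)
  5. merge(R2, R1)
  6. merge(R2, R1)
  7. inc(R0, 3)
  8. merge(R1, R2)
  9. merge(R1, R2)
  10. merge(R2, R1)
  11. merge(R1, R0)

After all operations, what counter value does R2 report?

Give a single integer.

Op 1: inc R2 by 2 -> R2=(0,0,2) value=2
Op 2: inc R1 by 3 -> R1=(0,3,0) value=3
Op 3: merge R1<->R0 -> R1=(0,3,0) R0=(0,3,0)
Op 4: inc R0 by 1 -> R0=(1,3,0) value=4
Op 5: merge R2<->R1 -> R2=(0,3,2) R1=(0,3,2)
Op 6: merge R2<->R1 -> R2=(0,3,2) R1=(0,3,2)
Op 7: inc R0 by 3 -> R0=(4,3,0) value=7
Op 8: merge R1<->R2 -> R1=(0,3,2) R2=(0,3,2)
Op 9: merge R1<->R2 -> R1=(0,3,2) R2=(0,3,2)
Op 10: merge R2<->R1 -> R2=(0,3,2) R1=(0,3,2)
Op 11: merge R1<->R0 -> R1=(4,3,2) R0=(4,3,2)

Answer: 5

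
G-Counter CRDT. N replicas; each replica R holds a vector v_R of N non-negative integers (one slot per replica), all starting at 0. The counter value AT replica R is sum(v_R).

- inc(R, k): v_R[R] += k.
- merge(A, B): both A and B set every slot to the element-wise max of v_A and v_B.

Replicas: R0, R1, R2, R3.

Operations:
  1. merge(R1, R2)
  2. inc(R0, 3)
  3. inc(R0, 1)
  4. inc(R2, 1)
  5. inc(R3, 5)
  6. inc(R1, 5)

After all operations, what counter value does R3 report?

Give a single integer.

Op 1: merge R1<->R2 -> R1=(0,0,0,0) R2=(0,0,0,0)
Op 2: inc R0 by 3 -> R0=(3,0,0,0) value=3
Op 3: inc R0 by 1 -> R0=(4,0,0,0) value=4
Op 4: inc R2 by 1 -> R2=(0,0,1,0) value=1
Op 5: inc R3 by 5 -> R3=(0,0,0,5) value=5
Op 6: inc R1 by 5 -> R1=(0,5,0,0) value=5

Answer: 5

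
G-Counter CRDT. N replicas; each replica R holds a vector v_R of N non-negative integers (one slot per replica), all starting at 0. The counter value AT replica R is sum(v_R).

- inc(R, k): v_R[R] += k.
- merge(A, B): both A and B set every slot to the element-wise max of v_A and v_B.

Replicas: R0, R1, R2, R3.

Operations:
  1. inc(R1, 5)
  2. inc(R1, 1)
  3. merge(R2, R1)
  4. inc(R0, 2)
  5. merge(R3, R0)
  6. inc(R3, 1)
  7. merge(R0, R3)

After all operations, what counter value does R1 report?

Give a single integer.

Op 1: inc R1 by 5 -> R1=(0,5,0,0) value=5
Op 2: inc R1 by 1 -> R1=(0,6,0,0) value=6
Op 3: merge R2<->R1 -> R2=(0,6,0,0) R1=(0,6,0,0)
Op 4: inc R0 by 2 -> R0=(2,0,0,0) value=2
Op 5: merge R3<->R0 -> R3=(2,0,0,0) R0=(2,0,0,0)
Op 6: inc R3 by 1 -> R3=(2,0,0,1) value=3
Op 7: merge R0<->R3 -> R0=(2,0,0,1) R3=(2,0,0,1)

Answer: 6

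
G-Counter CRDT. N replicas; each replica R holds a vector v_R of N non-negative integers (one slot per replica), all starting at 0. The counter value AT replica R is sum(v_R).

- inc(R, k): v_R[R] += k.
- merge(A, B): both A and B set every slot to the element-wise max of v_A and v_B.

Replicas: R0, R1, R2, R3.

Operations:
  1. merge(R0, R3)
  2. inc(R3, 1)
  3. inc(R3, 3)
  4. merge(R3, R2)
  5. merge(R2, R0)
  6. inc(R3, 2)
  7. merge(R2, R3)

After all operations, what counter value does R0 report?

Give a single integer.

Op 1: merge R0<->R3 -> R0=(0,0,0,0) R3=(0,0,0,0)
Op 2: inc R3 by 1 -> R3=(0,0,0,1) value=1
Op 3: inc R3 by 3 -> R3=(0,0,0,4) value=4
Op 4: merge R3<->R2 -> R3=(0,0,0,4) R2=(0,0,0,4)
Op 5: merge R2<->R0 -> R2=(0,0,0,4) R0=(0,0,0,4)
Op 6: inc R3 by 2 -> R3=(0,0,0,6) value=6
Op 7: merge R2<->R3 -> R2=(0,0,0,6) R3=(0,0,0,6)

Answer: 4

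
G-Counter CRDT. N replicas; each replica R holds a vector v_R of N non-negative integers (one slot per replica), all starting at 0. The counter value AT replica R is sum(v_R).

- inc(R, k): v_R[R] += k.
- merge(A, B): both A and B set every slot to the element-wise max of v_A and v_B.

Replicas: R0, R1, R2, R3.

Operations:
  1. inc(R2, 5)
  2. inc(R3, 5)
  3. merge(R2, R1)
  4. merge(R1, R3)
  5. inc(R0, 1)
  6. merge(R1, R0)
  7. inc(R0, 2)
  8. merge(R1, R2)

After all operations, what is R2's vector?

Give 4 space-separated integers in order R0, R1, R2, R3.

Op 1: inc R2 by 5 -> R2=(0,0,5,0) value=5
Op 2: inc R3 by 5 -> R3=(0,0,0,5) value=5
Op 3: merge R2<->R1 -> R2=(0,0,5,0) R1=(0,0,5,0)
Op 4: merge R1<->R3 -> R1=(0,0,5,5) R3=(0,0,5,5)
Op 5: inc R0 by 1 -> R0=(1,0,0,0) value=1
Op 6: merge R1<->R0 -> R1=(1,0,5,5) R0=(1,0,5,5)
Op 7: inc R0 by 2 -> R0=(3,0,5,5) value=13
Op 8: merge R1<->R2 -> R1=(1,0,5,5) R2=(1,0,5,5)

Answer: 1 0 5 5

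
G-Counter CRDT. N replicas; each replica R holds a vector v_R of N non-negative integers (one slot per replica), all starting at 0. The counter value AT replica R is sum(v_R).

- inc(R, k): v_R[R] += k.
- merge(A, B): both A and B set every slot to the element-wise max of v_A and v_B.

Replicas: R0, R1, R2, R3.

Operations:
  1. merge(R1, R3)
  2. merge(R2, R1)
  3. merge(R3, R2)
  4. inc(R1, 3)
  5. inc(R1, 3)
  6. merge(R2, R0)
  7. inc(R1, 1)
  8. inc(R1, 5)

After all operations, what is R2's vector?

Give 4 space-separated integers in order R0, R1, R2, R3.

Op 1: merge R1<->R3 -> R1=(0,0,0,0) R3=(0,0,0,0)
Op 2: merge R2<->R1 -> R2=(0,0,0,0) R1=(0,0,0,0)
Op 3: merge R3<->R2 -> R3=(0,0,0,0) R2=(0,0,0,0)
Op 4: inc R1 by 3 -> R1=(0,3,0,0) value=3
Op 5: inc R1 by 3 -> R1=(0,6,0,0) value=6
Op 6: merge R2<->R0 -> R2=(0,0,0,0) R0=(0,0,0,0)
Op 7: inc R1 by 1 -> R1=(0,7,0,0) value=7
Op 8: inc R1 by 5 -> R1=(0,12,0,0) value=12

Answer: 0 0 0 0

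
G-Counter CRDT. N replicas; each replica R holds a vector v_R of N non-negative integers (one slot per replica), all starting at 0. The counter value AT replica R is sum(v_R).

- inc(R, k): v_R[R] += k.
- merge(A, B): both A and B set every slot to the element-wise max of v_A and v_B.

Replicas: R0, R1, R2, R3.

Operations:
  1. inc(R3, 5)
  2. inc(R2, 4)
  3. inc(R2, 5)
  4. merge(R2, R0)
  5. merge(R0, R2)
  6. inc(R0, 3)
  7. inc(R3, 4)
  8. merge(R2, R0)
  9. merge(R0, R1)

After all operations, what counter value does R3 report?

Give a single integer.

Answer: 9

Derivation:
Op 1: inc R3 by 5 -> R3=(0,0,0,5) value=5
Op 2: inc R2 by 4 -> R2=(0,0,4,0) value=4
Op 3: inc R2 by 5 -> R2=(0,0,9,0) value=9
Op 4: merge R2<->R0 -> R2=(0,0,9,0) R0=(0,0,9,0)
Op 5: merge R0<->R2 -> R0=(0,0,9,0) R2=(0,0,9,0)
Op 6: inc R0 by 3 -> R0=(3,0,9,0) value=12
Op 7: inc R3 by 4 -> R3=(0,0,0,9) value=9
Op 8: merge R2<->R0 -> R2=(3,0,9,0) R0=(3,0,9,0)
Op 9: merge R0<->R1 -> R0=(3,0,9,0) R1=(3,0,9,0)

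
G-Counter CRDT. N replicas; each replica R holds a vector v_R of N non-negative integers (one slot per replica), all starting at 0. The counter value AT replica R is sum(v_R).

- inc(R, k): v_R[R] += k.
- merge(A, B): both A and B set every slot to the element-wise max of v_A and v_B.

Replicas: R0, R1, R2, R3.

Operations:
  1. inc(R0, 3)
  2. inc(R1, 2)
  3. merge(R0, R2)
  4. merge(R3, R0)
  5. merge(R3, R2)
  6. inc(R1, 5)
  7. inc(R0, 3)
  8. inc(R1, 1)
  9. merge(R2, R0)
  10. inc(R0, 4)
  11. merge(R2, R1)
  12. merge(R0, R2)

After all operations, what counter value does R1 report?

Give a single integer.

Answer: 14

Derivation:
Op 1: inc R0 by 3 -> R0=(3,0,0,0) value=3
Op 2: inc R1 by 2 -> R1=(0,2,0,0) value=2
Op 3: merge R0<->R2 -> R0=(3,0,0,0) R2=(3,0,0,0)
Op 4: merge R3<->R0 -> R3=(3,0,0,0) R0=(3,0,0,0)
Op 5: merge R3<->R2 -> R3=(3,0,0,0) R2=(3,0,0,0)
Op 6: inc R1 by 5 -> R1=(0,7,0,0) value=7
Op 7: inc R0 by 3 -> R0=(6,0,0,0) value=6
Op 8: inc R1 by 1 -> R1=(0,8,0,0) value=8
Op 9: merge R2<->R0 -> R2=(6,0,0,0) R0=(6,0,0,0)
Op 10: inc R0 by 4 -> R0=(10,0,0,0) value=10
Op 11: merge R2<->R1 -> R2=(6,8,0,0) R1=(6,8,0,0)
Op 12: merge R0<->R2 -> R0=(10,8,0,0) R2=(10,8,0,0)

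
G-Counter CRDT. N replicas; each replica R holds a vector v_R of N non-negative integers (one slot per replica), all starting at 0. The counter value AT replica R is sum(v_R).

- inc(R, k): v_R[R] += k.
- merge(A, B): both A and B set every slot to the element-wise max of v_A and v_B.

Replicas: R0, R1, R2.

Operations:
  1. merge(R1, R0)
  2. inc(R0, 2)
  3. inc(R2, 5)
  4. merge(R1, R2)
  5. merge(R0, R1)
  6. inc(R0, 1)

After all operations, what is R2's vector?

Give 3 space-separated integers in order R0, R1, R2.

Answer: 0 0 5

Derivation:
Op 1: merge R1<->R0 -> R1=(0,0,0) R0=(0,0,0)
Op 2: inc R0 by 2 -> R0=(2,0,0) value=2
Op 3: inc R2 by 5 -> R2=(0,0,5) value=5
Op 4: merge R1<->R2 -> R1=(0,0,5) R2=(0,0,5)
Op 5: merge R0<->R1 -> R0=(2,0,5) R1=(2,0,5)
Op 6: inc R0 by 1 -> R0=(3,0,5) value=8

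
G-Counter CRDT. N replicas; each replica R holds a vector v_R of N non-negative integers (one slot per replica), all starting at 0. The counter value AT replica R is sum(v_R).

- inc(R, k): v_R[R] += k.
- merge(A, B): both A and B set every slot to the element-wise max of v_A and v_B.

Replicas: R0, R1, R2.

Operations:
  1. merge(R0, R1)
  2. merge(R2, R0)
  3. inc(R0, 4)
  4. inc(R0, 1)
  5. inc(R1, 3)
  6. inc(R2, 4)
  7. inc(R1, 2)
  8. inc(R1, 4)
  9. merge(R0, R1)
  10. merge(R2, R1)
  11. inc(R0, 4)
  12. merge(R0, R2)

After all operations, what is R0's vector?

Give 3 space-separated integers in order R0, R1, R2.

Op 1: merge R0<->R1 -> R0=(0,0,0) R1=(0,0,0)
Op 2: merge R2<->R0 -> R2=(0,0,0) R0=(0,0,0)
Op 3: inc R0 by 4 -> R0=(4,0,0) value=4
Op 4: inc R0 by 1 -> R0=(5,0,0) value=5
Op 5: inc R1 by 3 -> R1=(0,3,0) value=3
Op 6: inc R2 by 4 -> R2=(0,0,4) value=4
Op 7: inc R1 by 2 -> R1=(0,5,0) value=5
Op 8: inc R1 by 4 -> R1=(0,9,0) value=9
Op 9: merge R0<->R1 -> R0=(5,9,0) R1=(5,9,0)
Op 10: merge R2<->R1 -> R2=(5,9,4) R1=(5,9,4)
Op 11: inc R0 by 4 -> R0=(9,9,0) value=18
Op 12: merge R0<->R2 -> R0=(9,9,4) R2=(9,9,4)

Answer: 9 9 4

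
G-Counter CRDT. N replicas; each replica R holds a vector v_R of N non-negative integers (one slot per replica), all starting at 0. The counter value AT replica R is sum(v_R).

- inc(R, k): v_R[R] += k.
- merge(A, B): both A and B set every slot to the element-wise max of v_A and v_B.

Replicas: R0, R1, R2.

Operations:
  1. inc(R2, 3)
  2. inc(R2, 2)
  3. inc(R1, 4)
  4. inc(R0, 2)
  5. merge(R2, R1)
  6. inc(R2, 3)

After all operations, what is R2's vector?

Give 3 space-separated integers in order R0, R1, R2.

Op 1: inc R2 by 3 -> R2=(0,0,3) value=3
Op 2: inc R2 by 2 -> R2=(0,0,5) value=5
Op 3: inc R1 by 4 -> R1=(0,4,0) value=4
Op 4: inc R0 by 2 -> R0=(2,0,0) value=2
Op 5: merge R2<->R1 -> R2=(0,4,5) R1=(0,4,5)
Op 6: inc R2 by 3 -> R2=(0,4,8) value=12

Answer: 0 4 8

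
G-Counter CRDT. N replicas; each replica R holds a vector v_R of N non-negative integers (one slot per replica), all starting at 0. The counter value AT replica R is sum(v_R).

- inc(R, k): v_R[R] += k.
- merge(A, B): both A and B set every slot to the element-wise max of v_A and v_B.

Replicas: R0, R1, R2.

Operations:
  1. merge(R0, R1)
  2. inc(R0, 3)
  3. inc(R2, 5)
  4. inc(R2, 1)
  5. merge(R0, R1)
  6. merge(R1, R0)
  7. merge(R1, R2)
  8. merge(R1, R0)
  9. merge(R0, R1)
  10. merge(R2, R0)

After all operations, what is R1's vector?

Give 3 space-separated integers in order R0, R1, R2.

Answer: 3 0 6

Derivation:
Op 1: merge R0<->R1 -> R0=(0,0,0) R1=(0,0,0)
Op 2: inc R0 by 3 -> R0=(3,0,0) value=3
Op 3: inc R2 by 5 -> R2=(0,0,5) value=5
Op 4: inc R2 by 1 -> R2=(0,0,6) value=6
Op 5: merge R0<->R1 -> R0=(3,0,0) R1=(3,0,0)
Op 6: merge R1<->R0 -> R1=(3,0,0) R0=(3,0,0)
Op 7: merge R1<->R2 -> R1=(3,0,6) R2=(3,0,6)
Op 8: merge R1<->R0 -> R1=(3,0,6) R0=(3,0,6)
Op 9: merge R0<->R1 -> R0=(3,0,6) R1=(3,0,6)
Op 10: merge R2<->R0 -> R2=(3,0,6) R0=(3,0,6)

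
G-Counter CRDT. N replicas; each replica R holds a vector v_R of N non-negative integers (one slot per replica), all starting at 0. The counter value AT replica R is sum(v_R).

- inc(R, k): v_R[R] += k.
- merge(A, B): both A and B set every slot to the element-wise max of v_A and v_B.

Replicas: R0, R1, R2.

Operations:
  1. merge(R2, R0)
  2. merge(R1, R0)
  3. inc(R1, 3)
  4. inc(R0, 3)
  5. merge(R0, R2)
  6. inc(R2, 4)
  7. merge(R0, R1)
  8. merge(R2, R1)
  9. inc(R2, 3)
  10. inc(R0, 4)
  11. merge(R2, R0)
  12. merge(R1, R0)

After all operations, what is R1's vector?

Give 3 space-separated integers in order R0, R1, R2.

Op 1: merge R2<->R0 -> R2=(0,0,0) R0=(0,0,0)
Op 2: merge R1<->R0 -> R1=(0,0,0) R0=(0,0,0)
Op 3: inc R1 by 3 -> R1=(0,3,0) value=3
Op 4: inc R0 by 3 -> R0=(3,0,0) value=3
Op 5: merge R0<->R2 -> R0=(3,0,0) R2=(3,0,0)
Op 6: inc R2 by 4 -> R2=(3,0,4) value=7
Op 7: merge R0<->R1 -> R0=(3,3,0) R1=(3,3,0)
Op 8: merge R2<->R1 -> R2=(3,3,4) R1=(3,3,4)
Op 9: inc R2 by 3 -> R2=(3,3,7) value=13
Op 10: inc R0 by 4 -> R0=(7,3,0) value=10
Op 11: merge R2<->R0 -> R2=(7,3,7) R0=(7,3,7)
Op 12: merge R1<->R0 -> R1=(7,3,7) R0=(7,3,7)

Answer: 7 3 7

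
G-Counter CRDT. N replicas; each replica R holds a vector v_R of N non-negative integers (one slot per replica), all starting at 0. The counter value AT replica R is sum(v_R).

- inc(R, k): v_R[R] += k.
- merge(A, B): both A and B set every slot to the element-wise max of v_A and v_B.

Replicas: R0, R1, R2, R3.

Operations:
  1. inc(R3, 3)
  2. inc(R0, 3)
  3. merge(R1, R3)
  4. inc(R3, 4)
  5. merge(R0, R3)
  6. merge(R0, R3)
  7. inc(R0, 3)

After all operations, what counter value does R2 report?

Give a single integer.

Answer: 0

Derivation:
Op 1: inc R3 by 3 -> R3=(0,0,0,3) value=3
Op 2: inc R0 by 3 -> R0=(3,0,0,0) value=3
Op 3: merge R1<->R3 -> R1=(0,0,0,3) R3=(0,0,0,3)
Op 4: inc R3 by 4 -> R3=(0,0,0,7) value=7
Op 5: merge R0<->R3 -> R0=(3,0,0,7) R3=(3,0,0,7)
Op 6: merge R0<->R3 -> R0=(3,0,0,7) R3=(3,0,0,7)
Op 7: inc R0 by 3 -> R0=(6,0,0,7) value=13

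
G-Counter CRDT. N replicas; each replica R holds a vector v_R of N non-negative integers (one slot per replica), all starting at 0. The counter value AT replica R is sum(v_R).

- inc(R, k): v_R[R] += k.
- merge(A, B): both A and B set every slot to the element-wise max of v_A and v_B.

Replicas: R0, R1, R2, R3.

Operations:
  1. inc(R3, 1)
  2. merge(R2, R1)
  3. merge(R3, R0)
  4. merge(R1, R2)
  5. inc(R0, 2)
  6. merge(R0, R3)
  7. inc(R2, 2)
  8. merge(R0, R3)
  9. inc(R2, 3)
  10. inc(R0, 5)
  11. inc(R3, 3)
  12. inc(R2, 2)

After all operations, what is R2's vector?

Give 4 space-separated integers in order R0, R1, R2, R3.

Op 1: inc R3 by 1 -> R3=(0,0,0,1) value=1
Op 2: merge R2<->R1 -> R2=(0,0,0,0) R1=(0,0,0,0)
Op 3: merge R3<->R0 -> R3=(0,0,0,1) R0=(0,0,0,1)
Op 4: merge R1<->R2 -> R1=(0,0,0,0) R2=(0,0,0,0)
Op 5: inc R0 by 2 -> R0=(2,0,0,1) value=3
Op 6: merge R0<->R3 -> R0=(2,0,0,1) R3=(2,0,0,1)
Op 7: inc R2 by 2 -> R2=(0,0,2,0) value=2
Op 8: merge R0<->R3 -> R0=(2,0,0,1) R3=(2,0,0,1)
Op 9: inc R2 by 3 -> R2=(0,0,5,0) value=5
Op 10: inc R0 by 5 -> R0=(7,0,0,1) value=8
Op 11: inc R3 by 3 -> R3=(2,0,0,4) value=6
Op 12: inc R2 by 2 -> R2=(0,0,7,0) value=7

Answer: 0 0 7 0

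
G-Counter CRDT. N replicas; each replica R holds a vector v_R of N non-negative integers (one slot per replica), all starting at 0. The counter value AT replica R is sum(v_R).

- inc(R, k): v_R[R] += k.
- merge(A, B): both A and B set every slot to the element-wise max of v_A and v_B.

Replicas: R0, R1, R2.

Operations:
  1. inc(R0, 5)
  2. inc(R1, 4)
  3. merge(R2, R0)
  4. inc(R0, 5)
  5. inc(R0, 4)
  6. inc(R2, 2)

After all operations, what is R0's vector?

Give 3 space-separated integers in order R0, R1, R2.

Answer: 14 0 0

Derivation:
Op 1: inc R0 by 5 -> R0=(5,0,0) value=5
Op 2: inc R1 by 4 -> R1=(0,4,0) value=4
Op 3: merge R2<->R0 -> R2=(5,0,0) R0=(5,0,0)
Op 4: inc R0 by 5 -> R0=(10,0,0) value=10
Op 5: inc R0 by 4 -> R0=(14,0,0) value=14
Op 6: inc R2 by 2 -> R2=(5,0,2) value=7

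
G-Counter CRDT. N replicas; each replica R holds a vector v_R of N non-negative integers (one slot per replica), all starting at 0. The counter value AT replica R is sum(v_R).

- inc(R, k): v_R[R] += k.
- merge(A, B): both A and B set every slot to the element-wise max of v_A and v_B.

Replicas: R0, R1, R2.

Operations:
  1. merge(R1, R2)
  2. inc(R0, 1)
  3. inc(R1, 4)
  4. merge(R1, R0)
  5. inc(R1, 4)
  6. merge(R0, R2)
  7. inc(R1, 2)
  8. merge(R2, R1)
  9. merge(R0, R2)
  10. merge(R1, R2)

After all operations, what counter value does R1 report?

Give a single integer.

Answer: 11

Derivation:
Op 1: merge R1<->R2 -> R1=(0,0,0) R2=(0,0,0)
Op 2: inc R0 by 1 -> R0=(1,0,0) value=1
Op 3: inc R1 by 4 -> R1=(0,4,0) value=4
Op 4: merge R1<->R0 -> R1=(1,4,0) R0=(1,4,0)
Op 5: inc R1 by 4 -> R1=(1,8,0) value=9
Op 6: merge R0<->R2 -> R0=(1,4,0) R2=(1,4,0)
Op 7: inc R1 by 2 -> R1=(1,10,0) value=11
Op 8: merge R2<->R1 -> R2=(1,10,0) R1=(1,10,0)
Op 9: merge R0<->R2 -> R0=(1,10,0) R2=(1,10,0)
Op 10: merge R1<->R2 -> R1=(1,10,0) R2=(1,10,0)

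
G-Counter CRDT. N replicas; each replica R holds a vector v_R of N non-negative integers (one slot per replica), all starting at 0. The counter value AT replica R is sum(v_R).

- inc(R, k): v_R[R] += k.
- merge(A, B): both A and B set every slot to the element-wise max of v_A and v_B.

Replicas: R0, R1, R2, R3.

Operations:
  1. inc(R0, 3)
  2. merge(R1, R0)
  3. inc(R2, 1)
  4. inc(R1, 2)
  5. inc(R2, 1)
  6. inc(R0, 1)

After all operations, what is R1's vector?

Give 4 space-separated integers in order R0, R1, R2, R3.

Op 1: inc R0 by 3 -> R0=(3,0,0,0) value=3
Op 2: merge R1<->R0 -> R1=(3,0,0,0) R0=(3,0,0,0)
Op 3: inc R2 by 1 -> R2=(0,0,1,0) value=1
Op 4: inc R1 by 2 -> R1=(3,2,0,0) value=5
Op 5: inc R2 by 1 -> R2=(0,0,2,0) value=2
Op 6: inc R0 by 1 -> R0=(4,0,0,0) value=4

Answer: 3 2 0 0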